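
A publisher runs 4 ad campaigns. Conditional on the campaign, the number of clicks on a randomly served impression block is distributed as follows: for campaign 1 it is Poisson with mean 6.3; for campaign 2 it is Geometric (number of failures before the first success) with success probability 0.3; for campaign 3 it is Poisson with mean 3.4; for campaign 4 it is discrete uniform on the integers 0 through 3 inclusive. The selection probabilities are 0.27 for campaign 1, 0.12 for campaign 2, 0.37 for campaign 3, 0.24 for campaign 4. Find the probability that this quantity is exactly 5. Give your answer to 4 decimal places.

0.0938

Conditional on each campaign, P(X = 5): 1: 0.151868; 2: 0.050421; 3: 0.126361; 4: 0.
By total probability, P(X = 5) = 0.27·0.151868 + 0.12·0.050421 + 0.37·0.126361 + 0.24·0 = 0.0938083.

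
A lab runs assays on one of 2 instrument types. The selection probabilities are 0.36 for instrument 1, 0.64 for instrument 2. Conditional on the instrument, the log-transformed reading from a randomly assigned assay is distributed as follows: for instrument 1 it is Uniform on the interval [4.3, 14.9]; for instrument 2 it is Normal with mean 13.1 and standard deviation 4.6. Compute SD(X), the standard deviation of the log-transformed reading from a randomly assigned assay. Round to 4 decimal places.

Per component, 1: μ=9.6, E[X²]=101.523; 2: μ=13.1, E[X²]=192.77.
E[X] = 0.36·9.6 + 0.64·13.1 = 11.84.
E[X²] = 0.36·101.523 + 0.64·192.77 = 159.921.
Var(X) = E[X²] − (E[X])² = 159.921 − 140.186 = 19.7356.
SD(X) = √19.7356 = 4.44248.

4.4425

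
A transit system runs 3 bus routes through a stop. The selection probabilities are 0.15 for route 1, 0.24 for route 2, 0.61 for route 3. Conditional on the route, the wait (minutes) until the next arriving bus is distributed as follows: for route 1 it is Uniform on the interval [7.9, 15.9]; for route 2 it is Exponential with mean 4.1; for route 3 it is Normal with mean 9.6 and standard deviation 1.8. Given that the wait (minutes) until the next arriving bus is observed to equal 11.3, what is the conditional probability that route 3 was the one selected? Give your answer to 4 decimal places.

0.7939

Likelihoods f(11.3 | ·): 1: 0.125; 2: 0.0154974; 3: 0.141889.
Posterior ∝ prior × likelihood. Numerator for 3: 0.61·0.141889 = 0.0865521.
Normalizing constant: 0.15·0.125 + 0.24·0.0154974 + 0.61·0.141889 = 0.109021.
P(3 | observation) = 0.0865521 / 0.109021 = 0.7939.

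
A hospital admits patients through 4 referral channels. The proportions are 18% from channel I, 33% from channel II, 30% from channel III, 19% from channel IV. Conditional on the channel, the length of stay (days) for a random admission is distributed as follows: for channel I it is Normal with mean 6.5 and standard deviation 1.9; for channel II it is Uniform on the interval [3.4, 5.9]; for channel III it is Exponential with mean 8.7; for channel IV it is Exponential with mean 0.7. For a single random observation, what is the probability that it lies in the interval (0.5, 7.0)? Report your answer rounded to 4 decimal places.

0.6806

Conditional on each channel, P(0.5 < X < 7.0): I: 0.602991; II: 1; III: 0.496881; IV: 0.489496.
By total probability, P(0.5 < X < 7.0) = 0.18·0.602991 + 0.33·1 + 0.3·0.496881 + 0.19·0.489496 = 0.680607.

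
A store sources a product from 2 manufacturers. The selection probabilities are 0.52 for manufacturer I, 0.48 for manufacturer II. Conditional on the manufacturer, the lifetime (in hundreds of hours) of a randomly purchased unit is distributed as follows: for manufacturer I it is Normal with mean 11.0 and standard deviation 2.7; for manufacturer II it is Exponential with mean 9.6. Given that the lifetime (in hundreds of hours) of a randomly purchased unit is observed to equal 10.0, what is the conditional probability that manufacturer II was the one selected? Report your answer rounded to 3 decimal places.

Likelihoods f(10.0 | ·): I: 0.137962; II: 0.0367569.
Posterior ∝ prior × likelihood. Numerator for II: 0.48·0.0367569 = 0.0176433.
Normalizing constant: 0.52·0.137962 + 0.48·0.0367569 = 0.0893835.
P(II | observation) = 0.0176433 / 0.0893835 = 0.197389.

0.197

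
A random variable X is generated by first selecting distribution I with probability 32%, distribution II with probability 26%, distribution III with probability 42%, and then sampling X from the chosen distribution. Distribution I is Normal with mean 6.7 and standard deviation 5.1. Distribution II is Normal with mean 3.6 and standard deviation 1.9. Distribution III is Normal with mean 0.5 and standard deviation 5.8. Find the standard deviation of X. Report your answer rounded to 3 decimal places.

5.514

Per component, I: μ=6.7, E[X²]=70.9; II: μ=3.6, E[X²]=16.57; III: μ=0.5, E[X²]=33.89.
E[X] = 0.32·6.7 + 0.26·3.6 + 0.42·0.5 = 3.29.
E[X²] = 0.32·70.9 + 0.26·16.57 + 0.42·33.89 = 41.23.
Var(X) = E[X²] − (E[X])² = 41.23 − 10.8241 = 30.4059.
SD(X) = √30.4059 = 5.51415.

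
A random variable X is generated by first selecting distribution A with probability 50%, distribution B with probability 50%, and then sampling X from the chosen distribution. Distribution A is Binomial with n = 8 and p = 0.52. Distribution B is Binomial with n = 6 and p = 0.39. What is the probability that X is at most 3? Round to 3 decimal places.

0.577

Conditional on each component, P(X ≤ 3): A: 0.320474; B: 0.834334.
By total probability, P(X ≤ 3) = 0.5·0.320474 + 0.5·0.834334 = 0.577404.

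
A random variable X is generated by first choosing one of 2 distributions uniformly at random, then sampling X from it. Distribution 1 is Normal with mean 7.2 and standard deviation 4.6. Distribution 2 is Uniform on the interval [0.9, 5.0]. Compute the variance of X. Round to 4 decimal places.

15.7960

Per component, 1: μ=7.2, E[X²]=73; 2: μ=2.95, E[X²]=10.1033.
E[X] = 0.5·7.2 + 0.5·2.95 = 5.075.
E[X²] = 0.5·73 + 0.5·10.1033 = 41.5517.
Var(X) = E[X²] − (E[X])² = 41.5517 − 25.7556 = 15.796.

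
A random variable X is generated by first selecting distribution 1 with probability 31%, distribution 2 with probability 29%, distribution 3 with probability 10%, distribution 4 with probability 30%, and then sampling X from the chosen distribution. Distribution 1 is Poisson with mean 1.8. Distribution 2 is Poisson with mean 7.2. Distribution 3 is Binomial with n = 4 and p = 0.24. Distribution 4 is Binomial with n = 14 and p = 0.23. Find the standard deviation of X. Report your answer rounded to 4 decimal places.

2.9924

Per component, 1: μ=1.8, E[X²]=5.04; 2: μ=7.2, E[X²]=59.04; 3: μ=0.96, E[X²]=1.6512; 4: μ=3.22, E[X²]=12.8478.
E[X] = 0.31·1.8 + 0.29·7.2 + 0.1·0.96 + 0.3·3.22 = 3.708.
E[X²] = 0.31·5.04 + 0.29·59.04 + 0.1·1.6512 + 0.3·12.8478 = 22.7035.
Var(X) = E[X²] − (E[X])² = 22.7035 − 13.7493 = 8.9542.
SD(X) = √8.9542 = 2.99236.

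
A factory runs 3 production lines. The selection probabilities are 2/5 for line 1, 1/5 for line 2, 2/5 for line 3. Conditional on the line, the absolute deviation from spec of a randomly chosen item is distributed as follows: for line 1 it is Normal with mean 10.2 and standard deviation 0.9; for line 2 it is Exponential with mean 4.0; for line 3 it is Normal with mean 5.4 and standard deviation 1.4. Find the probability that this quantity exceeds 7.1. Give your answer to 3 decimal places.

0.479

Conditional on each line, P(X > 7.1): 1: 0.999714; 2: 0.169483; 3: 0.112319.
By total probability, P(X > 7.1) = 0.4·0.999714 + 0.2·0.169483 + 0.4·0.112319 = 0.47871.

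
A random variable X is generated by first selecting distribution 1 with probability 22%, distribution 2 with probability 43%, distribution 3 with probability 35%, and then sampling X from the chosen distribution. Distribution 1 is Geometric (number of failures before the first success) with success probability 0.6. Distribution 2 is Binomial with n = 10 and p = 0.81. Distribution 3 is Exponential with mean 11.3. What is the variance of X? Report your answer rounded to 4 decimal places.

Per component, 1: μ=0.666667, E[X²]=1.55556; 2: μ=8.1, E[X²]=67.149; 3: μ=11.3, E[X²]=255.38.
E[X] = 0.22·0.666667 + 0.43·8.1 + 0.35·11.3 = 7.58467.
E[X²] = 0.22·1.55556 + 0.43·67.149 + 0.35·255.38 = 118.599.
Var(X) = E[X²] − (E[X])² = 118.599 − 57.5272 = 61.0721.

61.0721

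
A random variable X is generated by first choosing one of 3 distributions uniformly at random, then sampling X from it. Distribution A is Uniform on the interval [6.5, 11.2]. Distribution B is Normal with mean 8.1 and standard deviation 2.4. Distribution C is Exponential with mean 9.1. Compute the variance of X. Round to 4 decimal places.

Per component, A: μ=8.85, E[X²]=80.1633; B: μ=8.1, E[X²]=71.37; C: μ=9.1, E[X²]=165.62.
E[X] = 0.333333·8.85 + 0.333333·8.1 + 0.333333·9.1 = 8.68333.
E[X²] = 0.333333·80.1633 + 0.333333·71.37 + 0.333333·165.62 = 105.718.
Var(X) = E[X²] − (E[X])² = 105.718 − 75.4003 = 30.3175.

30.3175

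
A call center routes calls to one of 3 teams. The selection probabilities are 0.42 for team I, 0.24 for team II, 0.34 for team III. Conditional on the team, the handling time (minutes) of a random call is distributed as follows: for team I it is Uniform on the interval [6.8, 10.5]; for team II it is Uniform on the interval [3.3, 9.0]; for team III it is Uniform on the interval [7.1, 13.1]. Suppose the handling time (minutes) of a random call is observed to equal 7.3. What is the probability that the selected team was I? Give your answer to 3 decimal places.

Likelihoods f(7.3 | ·): I: 0.27027; II: 0.175439; III: 0.166667.
Posterior ∝ prior × likelihood. Numerator for I: 0.42·0.27027 = 0.113514.
Normalizing constant: 0.42·0.27027 + 0.24·0.175439 + 0.34·0.166667 = 0.212285.
P(I | observation) = 0.113514 / 0.212285 = 0.534721.

0.535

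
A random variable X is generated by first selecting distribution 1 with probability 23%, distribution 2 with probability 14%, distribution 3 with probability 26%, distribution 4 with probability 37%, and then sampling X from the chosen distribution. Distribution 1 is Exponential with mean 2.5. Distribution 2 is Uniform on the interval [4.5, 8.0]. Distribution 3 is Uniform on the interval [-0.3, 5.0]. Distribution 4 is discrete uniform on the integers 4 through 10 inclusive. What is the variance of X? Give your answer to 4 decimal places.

8.5093

Per component, 1: μ=2.5, E[X²]=12.5; 2: μ=6.25, E[X²]=40.0833; 3: μ=2.35, E[X²]=7.86333; 4: μ=7, E[X²]=53.
E[X] = 0.23·2.5 + 0.14·6.25 + 0.26·2.35 + 0.37·7 = 4.651.
E[X²] = 0.23·12.5 + 0.14·40.0833 + 0.26·7.86333 + 0.37·53 = 30.1411.
Var(X) = E[X²] − (E[X])² = 30.1411 − 21.6318 = 8.50933.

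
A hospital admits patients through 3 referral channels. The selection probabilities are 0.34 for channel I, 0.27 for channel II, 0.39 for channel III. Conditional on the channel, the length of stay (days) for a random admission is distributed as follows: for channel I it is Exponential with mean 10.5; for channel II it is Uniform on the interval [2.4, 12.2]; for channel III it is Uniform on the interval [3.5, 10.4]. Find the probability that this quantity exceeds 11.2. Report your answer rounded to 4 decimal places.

Conditional on each channel, P(X > 11.2): I: 0.344154; II: 0.102041; III: 0.
By total probability, P(X > 11.2) = 0.34·0.344154 + 0.27·0.102041 + 0.39·0 = 0.144563.

0.1446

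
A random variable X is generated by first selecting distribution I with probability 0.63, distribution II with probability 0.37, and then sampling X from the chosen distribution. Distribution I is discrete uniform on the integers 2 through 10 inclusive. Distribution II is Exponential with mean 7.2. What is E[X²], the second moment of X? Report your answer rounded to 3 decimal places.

65.242

For each component E[X²] = Var + (mean)², giving I: 42.6667; II: 103.68.
Overall E[X²] = 0.63·42.6667 + 0.37·103.68 = 65.2416.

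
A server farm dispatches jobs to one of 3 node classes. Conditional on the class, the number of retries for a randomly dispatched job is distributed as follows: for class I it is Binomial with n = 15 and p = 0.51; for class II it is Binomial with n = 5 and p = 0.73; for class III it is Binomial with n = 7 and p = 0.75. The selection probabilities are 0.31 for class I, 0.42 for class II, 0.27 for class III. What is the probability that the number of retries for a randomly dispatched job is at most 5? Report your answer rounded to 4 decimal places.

0.6112

Conditional on each class, P(X ≤ 5): I: 0.13328; II: 1; III: 0.555054.
By total probability, P(X ≤ 5) = 0.31·0.13328 + 0.42·1 + 0.27·0.555054 = 0.611181.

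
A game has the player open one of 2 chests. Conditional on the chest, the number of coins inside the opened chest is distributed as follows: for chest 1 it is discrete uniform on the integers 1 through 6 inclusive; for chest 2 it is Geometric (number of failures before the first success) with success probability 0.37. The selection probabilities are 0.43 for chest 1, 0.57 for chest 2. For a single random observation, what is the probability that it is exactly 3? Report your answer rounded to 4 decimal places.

0.1244

Conditional on each chest, P(X = 3): 1: 0.166667; 2: 0.0925174.
By total probability, P(X = 3) = 0.43·0.166667 + 0.57·0.0925174 = 0.124402.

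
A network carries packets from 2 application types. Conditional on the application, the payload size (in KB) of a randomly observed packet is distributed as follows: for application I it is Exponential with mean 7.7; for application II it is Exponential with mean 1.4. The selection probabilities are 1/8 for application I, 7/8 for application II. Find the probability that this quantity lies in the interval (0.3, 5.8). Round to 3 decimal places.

0.754

Conditional on each application, P(0.3 < X < 5.8): I: 0.490953; II: 0.79124.
By total probability, P(0.3 < X < 5.8) = 0.125·0.490953 + 0.875·0.79124 = 0.753704.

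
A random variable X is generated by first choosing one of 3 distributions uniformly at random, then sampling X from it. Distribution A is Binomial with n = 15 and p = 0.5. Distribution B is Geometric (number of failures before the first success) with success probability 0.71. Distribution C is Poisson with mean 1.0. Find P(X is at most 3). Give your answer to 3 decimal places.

Conditional on each component, P(X ≤ 3): A: 0.0175781; B: 0.992927; C: 0.981012.
By total probability, P(X ≤ 3) = 0.333333·0.0175781 + 0.333333·0.992927 + 0.333333·0.981012 = 0.663839.

0.664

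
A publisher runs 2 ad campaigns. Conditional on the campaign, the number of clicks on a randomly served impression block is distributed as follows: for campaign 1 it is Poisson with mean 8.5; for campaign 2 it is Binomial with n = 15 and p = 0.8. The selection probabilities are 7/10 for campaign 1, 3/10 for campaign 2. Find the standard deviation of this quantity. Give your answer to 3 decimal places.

Per component, 1: μ=8.5, E[X²]=80.75; 2: μ=12, E[X²]=146.4.
E[X] = 0.7·8.5 + 0.3·12 = 9.55.
E[X²] = 0.7·80.75 + 0.3·146.4 = 100.445.
Var(X) = E[X²] − (E[X])² = 100.445 − 91.2025 = 9.2425.
SD(X) = √9.2425 = 3.04015.

3.040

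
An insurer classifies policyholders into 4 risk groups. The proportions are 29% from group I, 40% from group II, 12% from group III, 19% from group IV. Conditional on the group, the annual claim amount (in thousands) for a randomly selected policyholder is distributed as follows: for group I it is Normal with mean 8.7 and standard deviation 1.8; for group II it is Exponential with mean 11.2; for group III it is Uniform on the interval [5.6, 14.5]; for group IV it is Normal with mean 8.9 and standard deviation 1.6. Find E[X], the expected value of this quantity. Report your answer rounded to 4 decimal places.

Component means — I: 8.7; II: 11.2; III: 10.05; IV: 8.9.
E[X] = 0.29·8.7 + 0.4·11.2 + 0.12·10.05 + 0.19·8.9 = 9.9.

9.9000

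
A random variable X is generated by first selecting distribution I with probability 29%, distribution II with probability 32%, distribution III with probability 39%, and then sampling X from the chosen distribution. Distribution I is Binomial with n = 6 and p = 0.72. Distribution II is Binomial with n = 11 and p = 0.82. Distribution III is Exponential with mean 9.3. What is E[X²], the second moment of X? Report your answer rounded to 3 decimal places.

99.780

For each component E[X²] = Var + (mean)², giving I: 19.872; II: 82.984; III: 172.98.
Overall E[X²] = 0.29·19.872 + 0.32·82.984 + 0.39·172.98 = 99.78.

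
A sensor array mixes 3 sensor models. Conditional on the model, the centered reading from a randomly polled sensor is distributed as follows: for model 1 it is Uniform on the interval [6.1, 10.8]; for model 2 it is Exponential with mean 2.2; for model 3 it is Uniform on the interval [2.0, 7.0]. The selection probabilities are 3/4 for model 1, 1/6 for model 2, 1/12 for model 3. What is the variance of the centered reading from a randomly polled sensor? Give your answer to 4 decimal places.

8.2923

Per component, 1: μ=8.45, E[X²]=73.2433; 2: μ=2.2, E[X²]=9.68; 3: μ=4.5, E[X²]=22.3333.
E[X] = 0.75·8.45 + 0.166667·2.2 + 0.0833333·4.5 = 7.07917.
E[X²] = 0.75·73.2433 + 0.166667·9.68 + 0.0833333·22.3333 = 58.4069.
Var(X) = E[X²] − (E[X])² = 58.4069 − 50.1146 = 8.29234.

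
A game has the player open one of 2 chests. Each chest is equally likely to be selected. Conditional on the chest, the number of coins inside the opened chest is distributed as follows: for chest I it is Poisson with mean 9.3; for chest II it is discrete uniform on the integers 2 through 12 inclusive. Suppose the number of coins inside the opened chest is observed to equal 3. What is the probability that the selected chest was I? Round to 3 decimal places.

0.119

Likelihoods P(X=3 | ·): I: 0.0122563; II: 0.0909091.
Posterior ∝ prior × likelihood. Numerator for I: 0.5·0.0122563 = 0.00612814.
Normalizing constant: 0.5·0.0122563 + 0.5·0.0909091 = 0.0515827.
P(I | observation) = 0.00612814 / 0.0515827 = 0.118802.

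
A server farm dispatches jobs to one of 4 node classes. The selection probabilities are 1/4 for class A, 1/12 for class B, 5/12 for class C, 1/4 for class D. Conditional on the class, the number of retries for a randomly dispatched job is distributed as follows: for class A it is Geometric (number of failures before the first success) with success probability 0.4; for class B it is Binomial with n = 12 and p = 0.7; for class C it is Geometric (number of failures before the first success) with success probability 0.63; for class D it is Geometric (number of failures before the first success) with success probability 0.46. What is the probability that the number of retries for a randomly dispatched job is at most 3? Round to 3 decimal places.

0.855

Conditional on each class, P(X ≤ 3): A: 0.8704; B: 0.00169166; C: 0.981258; D: 0.914969.
By total probability, P(X ≤ 3) = 0.25·0.8704 + 0.0833333·0.00169166 + 0.416667·0.981258 + 0.25·0.914969 = 0.855341.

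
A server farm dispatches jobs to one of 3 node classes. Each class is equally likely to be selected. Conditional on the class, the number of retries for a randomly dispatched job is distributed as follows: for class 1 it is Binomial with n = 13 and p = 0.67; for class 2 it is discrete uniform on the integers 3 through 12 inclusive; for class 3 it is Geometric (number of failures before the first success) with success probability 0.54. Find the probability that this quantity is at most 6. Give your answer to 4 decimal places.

Conditional on each class, P(X ≤ 6): 1: 0.0987895; 2: 0.4; 3: 0.995642.
By total probability, P(X ≤ 6) = 0.333333·0.0987895 + 0.333333·0.4 + 0.333333·0.995642 = 0.498144.

0.4981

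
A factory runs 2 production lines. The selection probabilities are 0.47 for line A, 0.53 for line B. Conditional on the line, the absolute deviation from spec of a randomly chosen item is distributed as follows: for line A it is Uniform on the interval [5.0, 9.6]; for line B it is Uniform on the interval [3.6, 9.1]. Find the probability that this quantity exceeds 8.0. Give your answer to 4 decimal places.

0.2695

Conditional on each line, P(X > 8.0): A: 0.347826; B: 0.2.
By total probability, P(X > 8.0) = 0.47·0.347826 + 0.53·0.2 = 0.269478.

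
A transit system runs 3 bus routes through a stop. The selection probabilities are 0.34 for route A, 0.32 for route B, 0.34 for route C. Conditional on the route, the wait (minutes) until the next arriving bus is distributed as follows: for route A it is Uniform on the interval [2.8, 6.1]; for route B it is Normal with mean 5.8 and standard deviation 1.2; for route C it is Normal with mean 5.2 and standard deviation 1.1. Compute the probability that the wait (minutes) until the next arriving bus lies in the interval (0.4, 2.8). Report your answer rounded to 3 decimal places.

Conditional on each route, P(0.4 < X < 2.8): A: 0; B: 0.00620627; C: 0.0145551.
By total probability, P(0.4 < X < 2.8) = 0.34·0 + 0.32·0.00620627 + 0.34·0.0145551 = 0.00693473.

0.007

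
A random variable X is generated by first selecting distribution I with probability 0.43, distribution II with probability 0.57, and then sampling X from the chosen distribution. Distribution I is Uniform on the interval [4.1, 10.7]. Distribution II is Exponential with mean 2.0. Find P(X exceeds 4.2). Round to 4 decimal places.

0.4933

Conditional on each component, P(X > 4.2): I: 0.984848; II: 0.122456.
By total probability, P(X > 4.2) = 0.43·0.984848 + 0.57·0.122456 = 0.493285.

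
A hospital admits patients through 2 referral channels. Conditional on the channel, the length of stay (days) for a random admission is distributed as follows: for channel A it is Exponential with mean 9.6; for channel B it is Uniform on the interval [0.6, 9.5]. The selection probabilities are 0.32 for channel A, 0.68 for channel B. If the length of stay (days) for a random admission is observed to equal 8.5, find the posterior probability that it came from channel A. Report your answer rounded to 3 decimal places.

0.153

Likelihoods f(8.5 | ·): A: 0.0429732; B: 0.11236.
Posterior ∝ prior × likelihood. Numerator for A: 0.32·0.0429732 = 0.0137514.
Normalizing constant: 0.32·0.0429732 + 0.68·0.11236 = 0.0901559.
P(A | observation) = 0.0137514 / 0.0901559 = 0.152529.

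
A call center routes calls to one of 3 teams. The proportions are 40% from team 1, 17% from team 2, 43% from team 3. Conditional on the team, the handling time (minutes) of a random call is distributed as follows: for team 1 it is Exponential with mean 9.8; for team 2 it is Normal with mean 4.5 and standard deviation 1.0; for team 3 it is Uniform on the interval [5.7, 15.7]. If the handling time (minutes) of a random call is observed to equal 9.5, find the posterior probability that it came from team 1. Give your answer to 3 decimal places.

0.265

Likelihoods f(9.5 | ·): 1: 0.0387056; 2: 1.48672e-06; 3: 0.1.
Posterior ∝ prior × likelihood. Numerator for 1: 0.4·0.0387056 = 0.0154823.
Normalizing constant: 0.4·0.0387056 + 0.17·1.48672e-06 + 0.43·0.1 = 0.0584825.
P(1 | observation) = 0.0154823 / 0.0584825 = 0.264733.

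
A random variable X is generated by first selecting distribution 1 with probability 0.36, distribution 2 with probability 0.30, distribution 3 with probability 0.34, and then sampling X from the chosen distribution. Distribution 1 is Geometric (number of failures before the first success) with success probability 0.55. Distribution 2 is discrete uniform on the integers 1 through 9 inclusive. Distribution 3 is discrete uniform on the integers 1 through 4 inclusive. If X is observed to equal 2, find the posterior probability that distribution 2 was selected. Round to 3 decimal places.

Likelihoods P(X=2 | ·): 1: 0.111375; 2: 0.111111; 3: 0.25.
Posterior ∝ prior × likelihood. Numerator for 2: 0.3·0.111111 = 0.0333333.
Normalizing constant: 0.36·0.111375 + 0.3·0.111111 + 0.34·0.25 = 0.158428.
P(2 | observation) = 0.0333333 / 0.158428 = 0.2104.

0.210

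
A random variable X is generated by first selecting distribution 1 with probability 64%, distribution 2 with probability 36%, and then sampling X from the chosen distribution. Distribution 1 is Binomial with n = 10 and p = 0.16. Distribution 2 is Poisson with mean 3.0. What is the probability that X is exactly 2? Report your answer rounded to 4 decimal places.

0.2634

Conditional on each component, P(X = 2): 1: 0.285553; 2: 0.224042.
By total probability, P(X = 2) = 0.64·0.285553 + 0.36·0.224042 = 0.263409.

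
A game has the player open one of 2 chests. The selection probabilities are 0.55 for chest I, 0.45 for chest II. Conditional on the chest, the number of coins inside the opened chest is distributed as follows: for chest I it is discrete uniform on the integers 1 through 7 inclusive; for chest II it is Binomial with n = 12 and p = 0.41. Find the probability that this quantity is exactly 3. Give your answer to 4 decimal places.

0.1377

Conditional on each chest, P(X = 3): I: 0.142857; II: 0.131354.
By total probability, P(X = 3) = 0.55·0.142857 + 0.45·0.131354 = 0.137681.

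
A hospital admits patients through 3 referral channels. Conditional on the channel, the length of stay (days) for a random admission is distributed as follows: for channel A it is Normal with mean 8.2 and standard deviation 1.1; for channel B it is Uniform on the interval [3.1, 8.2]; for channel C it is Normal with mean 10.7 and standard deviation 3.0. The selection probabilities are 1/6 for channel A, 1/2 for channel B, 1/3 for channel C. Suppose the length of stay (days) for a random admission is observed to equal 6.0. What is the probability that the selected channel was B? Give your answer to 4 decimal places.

0.8224

Likelihoods f(6.0 | ·): A: 0.0490827; B: 0.196078; C: 0.0389774.
Posterior ∝ prior × likelihood. Numerator for B: 0.5·0.196078 = 0.0980392.
Normalizing constant: 0.166667·0.0490827 + 0.5·0.196078 + 0.333333·0.0389774 = 0.119212.
P(B | observation) = 0.0980392 / 0.119212 = 0.822393.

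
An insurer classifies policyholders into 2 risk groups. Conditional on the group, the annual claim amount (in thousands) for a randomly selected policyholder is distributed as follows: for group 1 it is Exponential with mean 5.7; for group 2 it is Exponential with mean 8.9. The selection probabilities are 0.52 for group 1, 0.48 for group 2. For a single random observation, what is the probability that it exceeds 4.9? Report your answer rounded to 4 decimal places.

Conditional on each group, P(X > 4.9): 1: 0.423311; 2: 0.576626.
By total probability, P(X > 4.9) = 0.52·0.423311 + 0.48·0.576626 = 0.496902.

0.4969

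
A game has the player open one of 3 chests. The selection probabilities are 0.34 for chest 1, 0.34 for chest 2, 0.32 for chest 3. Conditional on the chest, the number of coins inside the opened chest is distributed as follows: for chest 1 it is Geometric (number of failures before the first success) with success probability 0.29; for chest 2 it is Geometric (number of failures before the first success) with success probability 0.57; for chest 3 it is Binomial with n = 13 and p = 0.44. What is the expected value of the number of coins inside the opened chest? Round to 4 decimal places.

2.9193

Component means — 1: 2.44828; 2: 0.754386; 3: 5.72.
E[X] = 0.34·2.44828 + 0.34·0.754386 + 0.32·5.72 = 2.91931.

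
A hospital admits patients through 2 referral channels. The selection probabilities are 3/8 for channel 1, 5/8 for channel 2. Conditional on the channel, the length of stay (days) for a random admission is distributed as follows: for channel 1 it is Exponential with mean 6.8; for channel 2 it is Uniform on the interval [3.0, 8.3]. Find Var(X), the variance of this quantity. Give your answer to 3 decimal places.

Per component, 1: μ=6.8, E[X²]=92.48; 2: μ=5.65, E[X²]=34.2633.
E[X] = 0.375·6.8 + 0.625·5.65 = 6.08125.
E[X²] = 0.375·92.48 + 0.625·34.2633 = 56.0946.
Var(X) = E[X²] − (E[X])² = 56.0946 − 36.9816 = 19.113.

19.113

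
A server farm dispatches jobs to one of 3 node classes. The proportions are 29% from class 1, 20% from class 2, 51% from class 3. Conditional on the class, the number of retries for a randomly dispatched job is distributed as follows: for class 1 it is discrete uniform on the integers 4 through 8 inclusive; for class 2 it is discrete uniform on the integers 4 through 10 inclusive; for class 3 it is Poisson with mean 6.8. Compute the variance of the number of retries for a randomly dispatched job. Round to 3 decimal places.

Per component, 1: μ=6, E[X²]=38; 2: μ=7, E[X²]=53; 3: μ=6.8, E[X²]=53.04.
E[X] = 0.29·6 + 0.2·7 + 0.51·6.8 = 6.608.
E[X²] = 0.29·38 + 0.2·53 + 0.51·53.04 = 48.6704.
Var(X) = E[X²] − (E[X])² = 48.6704 − 43.6657 = 5.00474.

5.005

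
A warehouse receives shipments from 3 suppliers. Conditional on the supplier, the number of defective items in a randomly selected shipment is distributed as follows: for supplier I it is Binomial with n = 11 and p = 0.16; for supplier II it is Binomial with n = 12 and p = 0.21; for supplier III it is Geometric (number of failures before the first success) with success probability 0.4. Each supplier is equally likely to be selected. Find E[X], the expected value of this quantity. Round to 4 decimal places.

1.9267

Component means — I: 1.76; II: 2.52; III: 1.5.
E[X] = 0.333333·1.76 + 0.333333·2.52 + 0.333333·1.5 = 1.92667.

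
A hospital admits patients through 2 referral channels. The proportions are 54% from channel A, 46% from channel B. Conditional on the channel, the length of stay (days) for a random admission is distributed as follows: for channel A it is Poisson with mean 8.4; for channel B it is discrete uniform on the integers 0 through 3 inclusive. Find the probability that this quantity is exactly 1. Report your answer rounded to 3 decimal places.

0.116

Conditional on each channel, P(X = 1): A: 0.00188889; B: 0.25.
By total probability, P(X = 1) = 0.54·0.00188889 + 0.46·0.25 = 0.11602.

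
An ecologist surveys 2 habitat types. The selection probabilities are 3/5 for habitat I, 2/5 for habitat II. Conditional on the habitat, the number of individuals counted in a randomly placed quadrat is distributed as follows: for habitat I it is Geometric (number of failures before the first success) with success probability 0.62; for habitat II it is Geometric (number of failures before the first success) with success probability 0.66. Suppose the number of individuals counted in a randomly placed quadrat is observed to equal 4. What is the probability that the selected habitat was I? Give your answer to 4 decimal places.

Likelihoods P(X=4 | ·): I: 0.0129278; II: 0.00881982.
Posterior ∝ prior × likelihood. Numerator for I: 0.6·0.0129278 = 0.00775671.
Normalizing constant: 0.6·0.0129278 + 0.4·0.00881982 = 0.0112846.
P(I | observation) = 0.00775671 / 0.0112846 = 0.687369.

0.6874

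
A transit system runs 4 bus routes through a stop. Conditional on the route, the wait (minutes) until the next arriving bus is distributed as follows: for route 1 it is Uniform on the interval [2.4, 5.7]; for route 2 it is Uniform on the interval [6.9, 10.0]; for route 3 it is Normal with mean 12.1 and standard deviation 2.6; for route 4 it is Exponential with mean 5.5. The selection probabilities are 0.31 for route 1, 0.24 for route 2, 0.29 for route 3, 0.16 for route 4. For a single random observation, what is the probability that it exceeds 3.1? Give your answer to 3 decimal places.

0.865

Conditional on each route, P(X > 3.1): 1: 0.787879; 2: 1; 3: 0.999731; 4: 0.569136.
By total probability, P(X > 3.1) = 0.31·0.787879 + 0.24·1 + 0.29·0.999731 + 0.16·0.569136 = 0.865226.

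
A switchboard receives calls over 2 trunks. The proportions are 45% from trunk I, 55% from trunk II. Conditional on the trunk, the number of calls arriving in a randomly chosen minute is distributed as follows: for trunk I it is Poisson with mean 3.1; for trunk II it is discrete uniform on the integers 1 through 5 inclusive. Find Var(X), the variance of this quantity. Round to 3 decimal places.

Per component, I: μ=3.1, E[X²]=12.71; II: μ=3, E[X²]=11.
E[X] = 0.45·3.1 + 0.55·3 = 3.045.
E[X²] = 0.45·12.71 + 0.55·11 = 11.7695.
Var(X) = E[X²] − (E[X])² = 11.7695 − 9.27202 = 2.49748.

2.497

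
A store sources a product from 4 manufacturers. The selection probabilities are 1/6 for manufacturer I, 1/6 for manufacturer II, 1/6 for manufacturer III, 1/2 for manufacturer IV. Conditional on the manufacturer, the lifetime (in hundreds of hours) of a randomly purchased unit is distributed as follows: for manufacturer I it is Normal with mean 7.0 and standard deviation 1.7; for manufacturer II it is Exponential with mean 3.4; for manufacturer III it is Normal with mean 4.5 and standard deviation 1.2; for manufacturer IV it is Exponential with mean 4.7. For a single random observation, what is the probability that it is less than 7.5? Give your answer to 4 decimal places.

0.8152

Conditional on each manufacturer, P(X < 7.5): I: 0.615666; II: 0.889847; III: 0.99379; IV: 0.797243.
By total probability, P(X < 7.5) = 0.166667·0.615666 + 0.166667·0.889847 + 0.166667·0.99379 + 0.5·0.797243 = 0.815172.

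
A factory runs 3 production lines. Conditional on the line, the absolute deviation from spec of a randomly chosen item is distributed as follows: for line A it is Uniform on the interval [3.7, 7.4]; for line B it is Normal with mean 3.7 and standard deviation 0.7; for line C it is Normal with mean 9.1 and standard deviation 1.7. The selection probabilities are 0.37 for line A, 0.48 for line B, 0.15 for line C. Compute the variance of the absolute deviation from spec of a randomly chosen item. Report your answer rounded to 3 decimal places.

Per component, A: μ=5.55, E[X²]=31.9433; B: μ=3.7, E[X²]=14.18; C: μ=9.1, E[X²]=85.7.
E[X] = 0.37·5.55 + 0.48·3.7 + 0.15·9.1 = 5.1945.
E[X²] = 0.37·31.9433 + 0.48·14.18 + 0.15·85.7 = 31.4804.
Var(X) = E[X²] − (E[X])² = 31.4804 − 26.9828 = 4.4976.

4.498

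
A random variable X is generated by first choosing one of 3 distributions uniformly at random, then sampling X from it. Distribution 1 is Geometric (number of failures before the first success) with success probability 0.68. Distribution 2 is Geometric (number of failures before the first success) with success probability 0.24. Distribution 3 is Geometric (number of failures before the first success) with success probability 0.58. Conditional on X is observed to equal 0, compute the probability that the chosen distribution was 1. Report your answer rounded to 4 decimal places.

Likelihoods P(X=0 | ·): 1: 0.68; 2: 0.24; 3: 0.58.
Posterior ∝ prior × likelihood. Numerator for 1: 0.333333·0.68 = 0.226667.
Normalizing constant: 0.333333·0.68 + 0.333333·0.24 + 0.333333·0.58 = 0.5.
P(1 | observation) = 0.226667 / 0.5 = 0.453333.

0.4533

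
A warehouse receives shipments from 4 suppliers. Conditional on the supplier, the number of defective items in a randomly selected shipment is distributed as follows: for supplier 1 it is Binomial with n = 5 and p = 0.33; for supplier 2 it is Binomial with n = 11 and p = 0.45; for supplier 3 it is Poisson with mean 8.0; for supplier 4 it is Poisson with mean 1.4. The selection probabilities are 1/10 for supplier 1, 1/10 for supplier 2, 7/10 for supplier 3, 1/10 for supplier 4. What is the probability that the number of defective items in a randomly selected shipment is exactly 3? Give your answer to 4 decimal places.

Conditional on each supplier, P(X = 3): 1: 0.161321; 2: 0.125899; 3: 0.0286261; 4: 0.112777.
By total probability, P(X = 3) = 0.1·0.161321 + 0.1·0.125899 + 0.7·0.0286261 + 0.1·0.112777 = 0.060038.

0.0600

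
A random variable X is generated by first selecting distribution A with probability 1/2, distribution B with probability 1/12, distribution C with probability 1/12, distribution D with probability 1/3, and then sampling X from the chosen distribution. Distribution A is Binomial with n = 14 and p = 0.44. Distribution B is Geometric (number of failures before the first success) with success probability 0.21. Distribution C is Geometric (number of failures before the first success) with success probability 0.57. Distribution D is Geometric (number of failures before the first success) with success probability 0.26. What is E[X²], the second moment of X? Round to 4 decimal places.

29.8766

For each component E[X²] = Var + (mean)², giving A: 41.3952; B: 32.0658; C: 1.89258; D: 19.0473.
Overall E[X²] = 0.5·41.3952 + 0.0833333·32.0658 + 0.0833333·1.89258 + 0.333333·19.0473 = 29.8766.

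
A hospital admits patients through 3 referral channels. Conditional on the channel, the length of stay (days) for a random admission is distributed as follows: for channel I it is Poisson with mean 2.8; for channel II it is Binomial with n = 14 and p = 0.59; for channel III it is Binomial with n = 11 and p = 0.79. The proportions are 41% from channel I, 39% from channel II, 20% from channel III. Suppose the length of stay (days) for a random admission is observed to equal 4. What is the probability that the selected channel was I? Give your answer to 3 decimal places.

Likelihoods P(X=4 | ·): I: 0.155739; II: 0.016281; III: 0.00231503.
Posterior ∝ prior × likelihood. Numerator for I: 0.41·0.155739 = 0.0638528.
Normalizing constant: 0.41·0.155739 + 0.39·0.016281 + 0.2·0.00231503 = 0.0706654.
P(I | observation) = 0.0638528 / 0.0706654 = 0.903594.

0.904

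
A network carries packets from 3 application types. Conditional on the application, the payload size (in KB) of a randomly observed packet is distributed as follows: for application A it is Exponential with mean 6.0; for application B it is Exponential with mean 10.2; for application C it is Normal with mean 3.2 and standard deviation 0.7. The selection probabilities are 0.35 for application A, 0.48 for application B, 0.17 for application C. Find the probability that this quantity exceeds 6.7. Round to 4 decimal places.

0.3634

Conditional on each application, P(X > 6.7): A: 0.327369; B: 0.518475; C: 2.86652e-07.
By total probability, P(X > 6.7) = 0.35·0.327369 + 0.48·0.518475 + 0.17·2.86652e-07 = 0.363447.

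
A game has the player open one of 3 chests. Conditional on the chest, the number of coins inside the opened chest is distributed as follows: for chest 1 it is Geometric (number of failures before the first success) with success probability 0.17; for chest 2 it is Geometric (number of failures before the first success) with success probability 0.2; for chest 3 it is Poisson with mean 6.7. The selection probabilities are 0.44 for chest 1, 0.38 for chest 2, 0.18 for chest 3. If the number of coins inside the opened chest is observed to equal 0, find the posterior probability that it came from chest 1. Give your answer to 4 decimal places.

0.4953

Likelihoods P(X=0 | ·): 1: 0.17; 2: 0.2; 3: 0.00123091.
Posterior ∝ prior × likelihood. Numerator for 1: 0.44·0.17 = 0.0748.
Normalizing constant: 0.44·0.17 + 0.38·0.2 + 0.18·0.00123091 = 0.151022.
P(1 | observation) = 0.0748 / 0.151022 = 0.495294.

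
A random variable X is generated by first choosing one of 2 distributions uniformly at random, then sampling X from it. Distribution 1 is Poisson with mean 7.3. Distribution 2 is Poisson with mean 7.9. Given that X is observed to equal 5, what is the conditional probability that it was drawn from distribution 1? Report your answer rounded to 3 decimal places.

Likelihoods P(X=5 | ·): 1: 0.116703; 2: 0.0950666.
Posterior ∝ prior × likelihood. Numerator for 1: 0.5·0.116703 = 0.0583517.
Normalizing constant: 0.5·0.116703 + 0.5·0.0950666 = 0.105885.
P(1 | observation) = 0.0583517 / 0.105885 = 0.551086.

0.551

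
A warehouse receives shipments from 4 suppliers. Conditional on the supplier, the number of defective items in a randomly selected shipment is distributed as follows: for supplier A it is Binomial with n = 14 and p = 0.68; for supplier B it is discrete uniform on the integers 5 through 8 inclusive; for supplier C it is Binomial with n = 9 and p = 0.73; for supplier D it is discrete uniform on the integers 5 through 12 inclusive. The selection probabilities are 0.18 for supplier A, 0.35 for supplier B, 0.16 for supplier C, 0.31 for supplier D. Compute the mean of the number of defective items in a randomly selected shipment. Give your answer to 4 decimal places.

Component means — A: 9.52; B: 6.5; C: 6.57; D: 8.5.
E[X] = 0.18·9.52 + 0.35·6.5 + 0.16·6.57 + 0.31·8.5 = 7.6748.

7.6748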